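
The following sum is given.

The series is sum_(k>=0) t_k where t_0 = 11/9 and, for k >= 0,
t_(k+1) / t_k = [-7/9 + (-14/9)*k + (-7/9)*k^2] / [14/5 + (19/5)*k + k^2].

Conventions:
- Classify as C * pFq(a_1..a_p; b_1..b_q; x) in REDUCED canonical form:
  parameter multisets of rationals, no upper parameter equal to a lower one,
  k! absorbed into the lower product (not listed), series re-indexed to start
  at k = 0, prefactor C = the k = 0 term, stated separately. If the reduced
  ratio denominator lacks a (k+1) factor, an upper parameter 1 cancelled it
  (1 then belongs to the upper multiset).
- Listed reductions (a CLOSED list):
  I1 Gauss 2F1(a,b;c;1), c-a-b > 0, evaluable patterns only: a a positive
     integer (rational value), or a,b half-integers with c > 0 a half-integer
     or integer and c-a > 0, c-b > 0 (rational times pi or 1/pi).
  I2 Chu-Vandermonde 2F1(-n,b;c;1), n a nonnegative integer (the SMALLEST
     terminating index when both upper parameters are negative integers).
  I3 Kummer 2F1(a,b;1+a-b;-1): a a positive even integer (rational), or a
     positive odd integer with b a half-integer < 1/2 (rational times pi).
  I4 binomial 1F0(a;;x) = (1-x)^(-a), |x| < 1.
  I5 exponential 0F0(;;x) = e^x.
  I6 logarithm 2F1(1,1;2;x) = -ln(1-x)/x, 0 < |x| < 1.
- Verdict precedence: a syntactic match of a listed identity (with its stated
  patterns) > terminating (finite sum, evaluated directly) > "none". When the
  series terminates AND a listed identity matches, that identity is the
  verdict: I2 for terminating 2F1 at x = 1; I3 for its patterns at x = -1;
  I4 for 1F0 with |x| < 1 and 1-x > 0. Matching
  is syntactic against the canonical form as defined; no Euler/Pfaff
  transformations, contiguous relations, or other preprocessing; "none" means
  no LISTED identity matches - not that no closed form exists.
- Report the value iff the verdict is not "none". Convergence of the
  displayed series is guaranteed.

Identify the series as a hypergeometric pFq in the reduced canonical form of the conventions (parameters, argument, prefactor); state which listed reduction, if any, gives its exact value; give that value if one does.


With C = 11/9: the canonical form is 2F1(1, 1; 14/5; -7/9). Verdict: none (x = -7/9): each listed identity misses the multisets {1, 1} ; {14/5}.

Key observation: t_0 being 11/9, roots of the ratio polynomials (C = 11/9, x = -7/9) are the negated parameters.
Ratio: r(k) = (-7/9) * (k+1) (k+1) / [(k+14/5) (k+1)] - rational; roots negated = parameters, x = (-7/9), C = 11/9.


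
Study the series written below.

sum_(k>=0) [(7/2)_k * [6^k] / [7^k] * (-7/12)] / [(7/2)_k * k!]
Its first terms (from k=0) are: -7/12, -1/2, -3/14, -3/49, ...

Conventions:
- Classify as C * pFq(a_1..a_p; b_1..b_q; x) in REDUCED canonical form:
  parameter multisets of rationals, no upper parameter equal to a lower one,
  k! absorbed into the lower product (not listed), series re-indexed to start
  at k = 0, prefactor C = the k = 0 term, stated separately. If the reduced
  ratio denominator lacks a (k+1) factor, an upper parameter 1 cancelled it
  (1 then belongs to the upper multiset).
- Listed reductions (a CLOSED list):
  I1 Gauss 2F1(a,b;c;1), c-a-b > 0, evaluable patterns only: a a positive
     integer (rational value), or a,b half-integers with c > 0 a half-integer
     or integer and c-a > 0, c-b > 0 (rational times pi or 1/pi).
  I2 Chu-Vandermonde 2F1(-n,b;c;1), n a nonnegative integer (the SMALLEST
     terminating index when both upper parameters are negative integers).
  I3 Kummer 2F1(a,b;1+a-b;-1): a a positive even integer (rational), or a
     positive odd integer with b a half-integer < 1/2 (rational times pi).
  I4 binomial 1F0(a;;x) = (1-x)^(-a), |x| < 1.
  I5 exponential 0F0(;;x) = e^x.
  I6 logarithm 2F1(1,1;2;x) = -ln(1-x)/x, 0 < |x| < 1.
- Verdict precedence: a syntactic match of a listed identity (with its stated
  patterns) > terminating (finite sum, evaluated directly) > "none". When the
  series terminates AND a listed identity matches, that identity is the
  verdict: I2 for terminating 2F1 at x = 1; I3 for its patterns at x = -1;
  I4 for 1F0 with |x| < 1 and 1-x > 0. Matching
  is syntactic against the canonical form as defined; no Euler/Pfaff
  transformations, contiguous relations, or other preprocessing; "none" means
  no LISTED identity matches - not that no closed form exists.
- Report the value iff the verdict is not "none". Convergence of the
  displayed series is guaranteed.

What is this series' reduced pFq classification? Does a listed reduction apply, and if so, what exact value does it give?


Classification (C = -7/12): 0F0 with upper {-}, lower {-}, argument x = 6/7. Verdict (x = 6/7): exponential (I5) applies (the 0F0 exponential series at x = 6/7). Hence: (-7/12) * e^(6/7).

Key observation: from the first term -7/12: the parameter 7/2 appears in both the upper and lower lists and cancels.
Consecutive-term ratio: r(k) = (6/7) * 1 / [(k+1)] - rational in k, leading ratio (6/7); with t_0 = -7/12, classification follows.


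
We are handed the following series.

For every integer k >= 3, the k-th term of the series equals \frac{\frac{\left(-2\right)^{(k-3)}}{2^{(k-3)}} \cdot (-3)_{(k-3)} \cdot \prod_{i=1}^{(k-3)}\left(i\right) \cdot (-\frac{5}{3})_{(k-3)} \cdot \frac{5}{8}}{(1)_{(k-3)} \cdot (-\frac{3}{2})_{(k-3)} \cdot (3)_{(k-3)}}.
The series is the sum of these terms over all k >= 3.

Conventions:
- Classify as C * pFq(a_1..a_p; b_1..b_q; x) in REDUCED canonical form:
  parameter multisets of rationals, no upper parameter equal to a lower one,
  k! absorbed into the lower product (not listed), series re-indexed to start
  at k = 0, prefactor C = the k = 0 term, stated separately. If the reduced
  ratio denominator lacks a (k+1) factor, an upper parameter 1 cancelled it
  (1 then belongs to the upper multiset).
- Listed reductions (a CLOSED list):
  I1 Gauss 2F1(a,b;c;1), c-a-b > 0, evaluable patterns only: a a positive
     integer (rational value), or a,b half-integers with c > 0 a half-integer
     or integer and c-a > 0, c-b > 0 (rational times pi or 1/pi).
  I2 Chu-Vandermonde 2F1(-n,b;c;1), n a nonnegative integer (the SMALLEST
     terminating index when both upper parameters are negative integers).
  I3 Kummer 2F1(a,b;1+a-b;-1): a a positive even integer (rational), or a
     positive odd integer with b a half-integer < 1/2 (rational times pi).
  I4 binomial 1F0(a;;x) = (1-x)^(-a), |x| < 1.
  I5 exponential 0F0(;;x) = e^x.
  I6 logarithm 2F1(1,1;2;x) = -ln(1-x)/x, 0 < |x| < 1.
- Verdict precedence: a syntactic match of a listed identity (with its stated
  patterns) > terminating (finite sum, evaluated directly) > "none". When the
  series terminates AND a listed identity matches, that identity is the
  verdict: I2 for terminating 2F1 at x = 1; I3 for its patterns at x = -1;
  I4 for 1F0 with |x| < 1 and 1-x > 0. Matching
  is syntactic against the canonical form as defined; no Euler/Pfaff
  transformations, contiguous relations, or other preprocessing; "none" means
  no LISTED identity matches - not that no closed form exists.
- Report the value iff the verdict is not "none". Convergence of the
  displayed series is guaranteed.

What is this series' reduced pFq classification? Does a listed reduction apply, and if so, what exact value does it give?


The tell: from the first term \frac{5}{8}: (1)_k (C = 5/8) is k! itself.
Step ratio: r(k) = -1 * (k-3) (k-\frac{5}{3}) (k+1) / [(k-\frac{3}{2}) (k+3) (k+1)] ; factor over Q: parameters, x = -1, and C = \frac{5}{8}.

The series (x = -1) is 3F2: upper {-3, -\frac{5}{3}, 1}, lower {-\frac{3}{2}, 3}, prefactor \frac{5}{8}. Verdict: terminating - upper -3 stops the sum at k = 3; the 4 terms are added exactly. Exact value: \frac{1195}{648}.


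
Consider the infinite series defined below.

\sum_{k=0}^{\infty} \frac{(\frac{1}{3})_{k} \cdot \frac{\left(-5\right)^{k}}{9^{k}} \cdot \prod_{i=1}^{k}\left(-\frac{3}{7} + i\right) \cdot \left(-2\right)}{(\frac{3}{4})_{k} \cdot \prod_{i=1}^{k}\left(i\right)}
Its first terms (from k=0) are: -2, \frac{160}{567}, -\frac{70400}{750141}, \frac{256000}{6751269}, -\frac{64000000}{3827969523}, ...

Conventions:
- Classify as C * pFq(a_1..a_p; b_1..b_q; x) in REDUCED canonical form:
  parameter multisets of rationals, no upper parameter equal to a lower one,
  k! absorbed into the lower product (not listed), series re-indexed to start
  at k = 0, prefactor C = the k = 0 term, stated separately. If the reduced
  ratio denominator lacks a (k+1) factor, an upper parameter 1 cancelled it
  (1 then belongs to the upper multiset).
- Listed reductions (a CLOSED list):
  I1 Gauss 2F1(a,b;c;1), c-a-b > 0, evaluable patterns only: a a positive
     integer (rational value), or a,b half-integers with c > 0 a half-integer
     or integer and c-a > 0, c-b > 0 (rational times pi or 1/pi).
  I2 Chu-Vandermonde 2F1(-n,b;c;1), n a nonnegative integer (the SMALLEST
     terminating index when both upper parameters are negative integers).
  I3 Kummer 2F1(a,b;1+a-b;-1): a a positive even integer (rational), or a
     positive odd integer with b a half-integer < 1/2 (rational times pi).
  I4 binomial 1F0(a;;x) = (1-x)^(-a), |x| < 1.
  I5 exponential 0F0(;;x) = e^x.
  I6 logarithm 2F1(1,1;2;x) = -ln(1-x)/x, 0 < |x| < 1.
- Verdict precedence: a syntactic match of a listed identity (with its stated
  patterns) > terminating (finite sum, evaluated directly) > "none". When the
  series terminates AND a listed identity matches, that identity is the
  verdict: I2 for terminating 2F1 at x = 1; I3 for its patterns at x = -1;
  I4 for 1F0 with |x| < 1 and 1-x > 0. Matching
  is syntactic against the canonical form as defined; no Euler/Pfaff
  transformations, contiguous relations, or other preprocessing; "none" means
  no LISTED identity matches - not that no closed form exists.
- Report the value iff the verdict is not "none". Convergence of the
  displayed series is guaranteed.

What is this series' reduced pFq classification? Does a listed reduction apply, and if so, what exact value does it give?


With C = -2: the canonical form is 2F1(\frac{1}{3}, \frac{4}{7}; \frac{3}{4}; -\frac{5}{9}). Verdict: none - this 2F1 at x = -\frac{5}{9} matches no listed pattern, and upper {\frac{1}{3}, \frac{4}{7}} holds no stopper.

First insight: from the first term -2: the running product (C = -2) telescopes to a rising factorial.
Consecutive-term ratio: r(k) = -\frac{5}{9} * (k+\frac{1}{3}) (k+\frac{4}{7}) / [(k+\frac{3}{4}) (k+1)] - rational in k. x = -\frac{5}{9}; t_0 = -2; negate the roots.


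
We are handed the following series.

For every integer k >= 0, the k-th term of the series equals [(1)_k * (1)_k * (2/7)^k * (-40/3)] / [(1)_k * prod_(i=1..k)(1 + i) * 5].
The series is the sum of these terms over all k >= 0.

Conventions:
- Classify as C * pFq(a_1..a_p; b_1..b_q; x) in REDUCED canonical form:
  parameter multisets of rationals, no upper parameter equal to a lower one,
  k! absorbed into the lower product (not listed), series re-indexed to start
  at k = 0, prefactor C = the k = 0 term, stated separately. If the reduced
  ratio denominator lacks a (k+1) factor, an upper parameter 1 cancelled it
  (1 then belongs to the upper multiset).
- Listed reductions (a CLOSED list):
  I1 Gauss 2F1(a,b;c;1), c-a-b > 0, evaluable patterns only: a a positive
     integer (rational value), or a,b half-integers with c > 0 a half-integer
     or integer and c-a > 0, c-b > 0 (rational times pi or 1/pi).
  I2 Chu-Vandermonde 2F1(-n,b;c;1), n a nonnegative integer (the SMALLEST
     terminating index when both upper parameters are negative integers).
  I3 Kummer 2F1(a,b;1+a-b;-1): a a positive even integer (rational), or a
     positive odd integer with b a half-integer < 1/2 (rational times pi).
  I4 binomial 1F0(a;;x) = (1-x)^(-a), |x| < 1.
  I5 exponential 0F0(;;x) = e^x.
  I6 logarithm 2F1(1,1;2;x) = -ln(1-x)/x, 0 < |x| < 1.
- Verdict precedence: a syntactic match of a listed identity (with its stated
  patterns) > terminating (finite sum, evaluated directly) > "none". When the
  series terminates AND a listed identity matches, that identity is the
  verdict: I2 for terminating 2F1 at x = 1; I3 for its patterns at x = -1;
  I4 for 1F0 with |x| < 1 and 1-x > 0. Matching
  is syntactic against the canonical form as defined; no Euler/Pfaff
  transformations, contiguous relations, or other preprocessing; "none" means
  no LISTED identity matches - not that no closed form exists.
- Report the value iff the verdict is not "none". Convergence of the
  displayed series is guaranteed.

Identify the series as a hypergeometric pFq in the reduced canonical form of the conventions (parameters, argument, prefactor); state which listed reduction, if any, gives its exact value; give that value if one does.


Prefactor -8/3, argument 2/7: 2F1 with upper {1, 1} over lower {2}. Verdict: the I6 logarithm reduction applies (the logarithm: parameters (1,1;2), x = 2/7). Exact value: (28/3) * ln(5/7).

Key step: x = (2/7) and the lower running product (C = -8/3, x = 2/7) is a rising factorial.
Step ratio: r(k) = (2/7) * (k+1) (k+1) / [(k+2) (k+1)] ; factor over Q: parameters, x = (2/7), and C = -8/3.


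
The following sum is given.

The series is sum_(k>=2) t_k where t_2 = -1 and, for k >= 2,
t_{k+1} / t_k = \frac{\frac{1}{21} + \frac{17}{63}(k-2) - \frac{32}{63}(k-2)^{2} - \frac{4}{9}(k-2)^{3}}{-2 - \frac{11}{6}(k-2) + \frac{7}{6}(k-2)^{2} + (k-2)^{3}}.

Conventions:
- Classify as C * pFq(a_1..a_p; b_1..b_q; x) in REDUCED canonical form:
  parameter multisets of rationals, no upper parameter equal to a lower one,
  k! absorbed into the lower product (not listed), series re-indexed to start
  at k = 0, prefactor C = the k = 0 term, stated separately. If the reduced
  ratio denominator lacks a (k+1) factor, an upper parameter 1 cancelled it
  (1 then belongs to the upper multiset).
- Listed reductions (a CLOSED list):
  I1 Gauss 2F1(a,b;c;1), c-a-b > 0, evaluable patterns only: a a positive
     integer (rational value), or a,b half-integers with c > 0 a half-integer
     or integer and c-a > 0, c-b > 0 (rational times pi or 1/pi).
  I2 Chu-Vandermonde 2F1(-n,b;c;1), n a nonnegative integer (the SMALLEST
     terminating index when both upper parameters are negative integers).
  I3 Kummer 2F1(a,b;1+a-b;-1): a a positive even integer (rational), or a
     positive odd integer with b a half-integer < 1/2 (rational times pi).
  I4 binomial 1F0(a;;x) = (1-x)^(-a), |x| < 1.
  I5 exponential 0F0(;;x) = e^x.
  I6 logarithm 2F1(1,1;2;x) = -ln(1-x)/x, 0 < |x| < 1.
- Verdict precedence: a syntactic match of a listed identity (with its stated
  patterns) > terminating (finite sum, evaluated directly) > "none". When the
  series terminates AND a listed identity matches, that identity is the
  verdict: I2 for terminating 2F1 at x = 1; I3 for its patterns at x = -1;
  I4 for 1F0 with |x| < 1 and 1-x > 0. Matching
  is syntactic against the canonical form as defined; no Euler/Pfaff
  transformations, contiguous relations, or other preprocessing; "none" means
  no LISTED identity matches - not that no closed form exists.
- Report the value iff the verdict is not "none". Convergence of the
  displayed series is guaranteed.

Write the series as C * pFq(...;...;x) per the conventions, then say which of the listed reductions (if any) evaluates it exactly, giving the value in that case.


This is -1 * 2F1(-\frac{1}{2}, \frac{1}{7}; -\frac{4}{3}; -\frac{4}{9}) in reduced canonical form. Verdict: none here - no I1-I6 shape fits x = -\frac{4}{9} with lower {-\frac{4}{3}}.

The tell: t_0 being -1, factor the ratio over Q (C = -1, x = -4/9): negated roots = parameters.
Consecutive-term ratio: r(k) = -\frac{4}{9} * (k-\frac{1}{2}) (k+\frac{1}{7}) / [(k-\frac{4}{3}) (k+1)] - rational in k. x = -\frac{4}{9}; t_0 = -1; negate the roots.


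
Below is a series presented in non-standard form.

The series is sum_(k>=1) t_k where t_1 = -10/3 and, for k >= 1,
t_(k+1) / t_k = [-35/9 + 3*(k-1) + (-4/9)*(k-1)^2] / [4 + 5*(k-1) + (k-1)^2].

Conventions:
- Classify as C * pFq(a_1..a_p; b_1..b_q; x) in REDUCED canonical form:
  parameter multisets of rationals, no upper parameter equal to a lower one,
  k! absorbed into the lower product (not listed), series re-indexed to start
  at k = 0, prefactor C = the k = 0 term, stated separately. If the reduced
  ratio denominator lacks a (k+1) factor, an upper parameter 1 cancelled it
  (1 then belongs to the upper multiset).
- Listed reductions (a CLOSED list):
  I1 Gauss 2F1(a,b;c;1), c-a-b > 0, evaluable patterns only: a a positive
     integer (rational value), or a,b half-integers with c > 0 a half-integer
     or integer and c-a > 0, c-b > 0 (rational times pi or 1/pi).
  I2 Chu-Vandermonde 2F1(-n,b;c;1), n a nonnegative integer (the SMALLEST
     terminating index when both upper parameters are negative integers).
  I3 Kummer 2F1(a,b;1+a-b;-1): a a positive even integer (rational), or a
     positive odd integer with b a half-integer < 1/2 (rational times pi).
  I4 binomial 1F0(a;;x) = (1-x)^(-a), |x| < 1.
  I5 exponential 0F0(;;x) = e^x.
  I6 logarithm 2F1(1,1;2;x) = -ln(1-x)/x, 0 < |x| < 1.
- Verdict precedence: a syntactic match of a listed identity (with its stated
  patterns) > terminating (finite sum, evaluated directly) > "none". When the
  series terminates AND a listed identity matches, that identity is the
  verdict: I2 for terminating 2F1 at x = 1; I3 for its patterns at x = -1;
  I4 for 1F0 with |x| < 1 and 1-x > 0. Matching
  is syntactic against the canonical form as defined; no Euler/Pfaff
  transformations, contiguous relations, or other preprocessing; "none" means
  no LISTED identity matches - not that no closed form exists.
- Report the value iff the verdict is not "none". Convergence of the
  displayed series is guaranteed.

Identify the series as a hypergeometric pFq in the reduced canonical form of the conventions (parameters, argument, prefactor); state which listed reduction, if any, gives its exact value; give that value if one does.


At argument -4/9: a 2F1 with upper {-5, -7/4}, lower {4}, scaled by C = -10/3. Verdict: terminating - upper parameter -5 makes this a finite sum (last index 5), evaluated exactly. Sum: -335725/629856.

The tell: with t_0 = -10/3, factor the ratio over Q (C = -10/3, x = -4/9): negated roots = parameters.
Step ratio: r(k) = (-4/9) * (k-5) (k-7/4) / [(k+4) (k+1)] - rational; roots negated = parameters, x = (-4/9), C = -10/3.


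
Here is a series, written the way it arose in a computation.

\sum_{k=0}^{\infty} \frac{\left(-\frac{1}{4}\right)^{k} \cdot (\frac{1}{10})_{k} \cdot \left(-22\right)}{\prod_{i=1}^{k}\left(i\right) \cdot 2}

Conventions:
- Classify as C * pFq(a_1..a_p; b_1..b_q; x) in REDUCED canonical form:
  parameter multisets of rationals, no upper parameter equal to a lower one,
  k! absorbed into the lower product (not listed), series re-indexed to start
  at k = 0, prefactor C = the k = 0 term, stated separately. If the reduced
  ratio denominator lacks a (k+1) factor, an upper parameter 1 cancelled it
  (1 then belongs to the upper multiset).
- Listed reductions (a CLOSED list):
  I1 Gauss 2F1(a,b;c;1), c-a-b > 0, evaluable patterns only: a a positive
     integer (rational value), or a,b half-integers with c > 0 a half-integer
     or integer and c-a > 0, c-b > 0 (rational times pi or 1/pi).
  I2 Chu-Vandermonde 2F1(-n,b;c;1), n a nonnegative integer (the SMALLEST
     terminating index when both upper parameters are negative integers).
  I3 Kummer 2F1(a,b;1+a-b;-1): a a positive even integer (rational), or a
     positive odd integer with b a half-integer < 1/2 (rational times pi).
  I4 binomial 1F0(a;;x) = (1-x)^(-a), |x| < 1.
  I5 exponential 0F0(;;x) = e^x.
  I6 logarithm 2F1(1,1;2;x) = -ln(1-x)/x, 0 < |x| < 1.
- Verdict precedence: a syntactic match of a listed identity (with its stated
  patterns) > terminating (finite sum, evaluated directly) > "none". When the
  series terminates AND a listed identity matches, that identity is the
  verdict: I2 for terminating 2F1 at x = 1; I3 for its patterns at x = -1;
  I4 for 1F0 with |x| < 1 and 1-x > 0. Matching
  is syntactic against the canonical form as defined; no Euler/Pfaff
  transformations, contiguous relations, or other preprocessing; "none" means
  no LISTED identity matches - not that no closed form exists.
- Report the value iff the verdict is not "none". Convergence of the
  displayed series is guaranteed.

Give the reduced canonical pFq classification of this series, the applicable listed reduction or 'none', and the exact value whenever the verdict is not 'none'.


x = -\frac{1}{4} here; the reduced form reads 1F0, upper {\frac{1}{10}}, lower {-}, C = -11. Verdict: this is the binomial series (I4) (the 1F0 binomial series: exponent -1/10, x = -\frac{1}{4}). Its exact value is \left(-11\right) \cdot \left(\frac{5}{4}\right)^{-\frac{1}{10}}.

Key observation: t_0 being -11, the constant factors (C = -11, x = -1/4) combine into one prefactor.
Adjacent-term ratio: r(k) = -\frac{1}{4} * (k+\frac{1}{10}) / [(k+1)] - rational in k. x = -\frac{1}{4}; t_0 = -11; negate the roots.


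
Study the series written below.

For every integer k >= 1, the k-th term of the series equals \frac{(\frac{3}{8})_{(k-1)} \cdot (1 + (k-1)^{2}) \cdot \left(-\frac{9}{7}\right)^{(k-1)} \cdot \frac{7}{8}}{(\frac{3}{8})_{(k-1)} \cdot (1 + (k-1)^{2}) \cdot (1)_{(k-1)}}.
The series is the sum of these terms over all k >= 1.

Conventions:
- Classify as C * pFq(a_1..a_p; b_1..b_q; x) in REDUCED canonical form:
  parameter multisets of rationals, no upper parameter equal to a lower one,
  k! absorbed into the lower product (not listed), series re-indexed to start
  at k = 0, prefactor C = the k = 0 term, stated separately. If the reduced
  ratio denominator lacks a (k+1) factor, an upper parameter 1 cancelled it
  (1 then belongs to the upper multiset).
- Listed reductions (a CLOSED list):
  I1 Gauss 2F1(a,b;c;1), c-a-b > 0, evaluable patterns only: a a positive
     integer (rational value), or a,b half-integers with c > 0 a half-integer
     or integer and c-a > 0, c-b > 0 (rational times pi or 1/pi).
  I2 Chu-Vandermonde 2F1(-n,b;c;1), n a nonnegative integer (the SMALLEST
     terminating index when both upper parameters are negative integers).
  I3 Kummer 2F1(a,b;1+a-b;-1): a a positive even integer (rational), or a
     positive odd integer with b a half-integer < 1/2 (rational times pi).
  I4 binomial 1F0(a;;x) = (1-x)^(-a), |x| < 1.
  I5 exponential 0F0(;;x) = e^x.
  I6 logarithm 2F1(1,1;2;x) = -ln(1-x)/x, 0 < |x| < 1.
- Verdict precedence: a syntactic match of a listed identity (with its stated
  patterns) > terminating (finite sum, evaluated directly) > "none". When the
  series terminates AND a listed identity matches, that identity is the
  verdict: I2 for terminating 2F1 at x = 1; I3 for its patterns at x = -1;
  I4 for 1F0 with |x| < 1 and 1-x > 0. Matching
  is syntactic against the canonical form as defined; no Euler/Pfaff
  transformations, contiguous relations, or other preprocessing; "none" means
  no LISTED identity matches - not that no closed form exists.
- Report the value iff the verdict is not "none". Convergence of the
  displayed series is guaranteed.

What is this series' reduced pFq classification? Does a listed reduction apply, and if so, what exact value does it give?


x = -\frac{9}{7} here; the reduced form reads 0F0, upper {-}, lower {-}, C = \frac{7}{8}. Verdict: exponential (I5) fires (the 0F0 exponential series at x = -\frac{9}{7}). Hence: \frac{7}{8} \cdot e^{-\frac{9}{7}}.

Key observation: with t_0 = \frac{7}{8}, (1)_k (C = 7/8, x = -9/7) is k! itself.
Consecutive-term ratio: r(k) = -\frac{9}{7} * 1 / [(k+1)] - rational in k. x = -\frac{9}{7}; t_0 = \frac{7}{8}; negate the roots.


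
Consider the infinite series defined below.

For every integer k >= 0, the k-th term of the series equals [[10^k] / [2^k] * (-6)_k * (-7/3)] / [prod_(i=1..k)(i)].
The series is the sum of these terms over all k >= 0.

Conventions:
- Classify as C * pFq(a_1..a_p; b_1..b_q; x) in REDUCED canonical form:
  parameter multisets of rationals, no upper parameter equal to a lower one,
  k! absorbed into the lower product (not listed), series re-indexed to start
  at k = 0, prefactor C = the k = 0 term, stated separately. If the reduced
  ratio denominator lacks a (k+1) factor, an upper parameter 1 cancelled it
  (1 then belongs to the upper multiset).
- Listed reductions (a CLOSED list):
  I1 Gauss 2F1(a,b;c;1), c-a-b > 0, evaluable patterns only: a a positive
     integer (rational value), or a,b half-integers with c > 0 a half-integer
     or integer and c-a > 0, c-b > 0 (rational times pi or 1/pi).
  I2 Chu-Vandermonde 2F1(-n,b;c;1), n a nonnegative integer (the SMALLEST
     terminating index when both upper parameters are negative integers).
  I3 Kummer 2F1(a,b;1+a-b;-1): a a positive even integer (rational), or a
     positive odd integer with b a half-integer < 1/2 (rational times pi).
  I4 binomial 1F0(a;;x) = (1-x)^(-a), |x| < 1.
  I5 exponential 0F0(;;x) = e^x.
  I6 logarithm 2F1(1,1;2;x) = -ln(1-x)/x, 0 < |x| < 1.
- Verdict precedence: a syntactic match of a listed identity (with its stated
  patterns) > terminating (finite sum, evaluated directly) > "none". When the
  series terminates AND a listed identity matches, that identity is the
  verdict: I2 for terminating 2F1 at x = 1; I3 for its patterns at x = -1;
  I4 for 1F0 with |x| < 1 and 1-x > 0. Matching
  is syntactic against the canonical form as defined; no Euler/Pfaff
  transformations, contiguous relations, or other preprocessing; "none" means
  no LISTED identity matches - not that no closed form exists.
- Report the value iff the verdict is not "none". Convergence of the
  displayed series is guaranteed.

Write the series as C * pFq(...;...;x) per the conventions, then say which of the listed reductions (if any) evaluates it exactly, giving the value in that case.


The series (x = 5) is 1F0: upper {-6}, lower {-}, prefactor -7/3. Verdict: terminating. With -6 upstairs the series is a 7-term polynomial sum; evaluated term by term. Hence: -28672/3.

Structural cue: t_0 = -7/3 here, and the product of the first k integers (C = -7/3) is k!.
Adjacent-term ratio: r(k) = 5 * (k-6) / [(k+1)] ; factor over Q: parameters, x = 5, and C = -7/3.


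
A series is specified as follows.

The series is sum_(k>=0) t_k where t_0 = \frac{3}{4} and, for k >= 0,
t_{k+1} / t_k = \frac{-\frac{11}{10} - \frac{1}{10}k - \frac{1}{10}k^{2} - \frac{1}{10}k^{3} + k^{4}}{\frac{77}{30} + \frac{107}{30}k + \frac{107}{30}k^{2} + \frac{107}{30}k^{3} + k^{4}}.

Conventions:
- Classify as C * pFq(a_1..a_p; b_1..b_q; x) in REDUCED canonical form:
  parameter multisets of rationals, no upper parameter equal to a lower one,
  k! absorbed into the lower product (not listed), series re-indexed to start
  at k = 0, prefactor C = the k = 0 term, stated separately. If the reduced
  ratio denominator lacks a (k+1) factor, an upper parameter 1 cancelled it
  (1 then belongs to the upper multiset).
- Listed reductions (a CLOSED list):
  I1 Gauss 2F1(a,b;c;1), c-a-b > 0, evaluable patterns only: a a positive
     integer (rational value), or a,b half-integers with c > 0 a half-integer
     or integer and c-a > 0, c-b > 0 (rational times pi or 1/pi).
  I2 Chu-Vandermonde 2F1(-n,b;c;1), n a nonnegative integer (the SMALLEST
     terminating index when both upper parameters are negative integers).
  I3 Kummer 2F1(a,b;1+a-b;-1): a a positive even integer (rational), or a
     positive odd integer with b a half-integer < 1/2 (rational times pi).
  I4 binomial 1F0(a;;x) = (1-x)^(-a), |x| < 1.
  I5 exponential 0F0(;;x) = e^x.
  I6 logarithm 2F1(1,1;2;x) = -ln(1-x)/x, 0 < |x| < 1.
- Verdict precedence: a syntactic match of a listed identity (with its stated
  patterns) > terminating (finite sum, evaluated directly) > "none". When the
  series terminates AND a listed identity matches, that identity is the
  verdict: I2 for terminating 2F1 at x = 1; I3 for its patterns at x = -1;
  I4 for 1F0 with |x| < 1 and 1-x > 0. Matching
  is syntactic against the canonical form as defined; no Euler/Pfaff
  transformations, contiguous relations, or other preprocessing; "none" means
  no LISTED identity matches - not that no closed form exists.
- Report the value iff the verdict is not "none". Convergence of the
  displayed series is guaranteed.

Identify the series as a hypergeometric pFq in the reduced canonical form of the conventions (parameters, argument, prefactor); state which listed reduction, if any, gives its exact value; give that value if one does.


Canonical form: C = \frac{3}{4} times 2F1 with upper {-\frac{11}{10}, 1}, lower {\frac{77}{30}}, x = 1. Verdict: this is Gauss's theorem (I1) (x = 1: the Gamma ratio telescopes since c-a-b = 8/3 > 0 and a = 1 in Z>0). Exact value: \frac{141}{320}.

First insight: t_0 being \frac{3}{4}, the ratio is unreduced: k^2 + 1 divides both sides (prefactor 3/4).
Adjacent-term ratio: r(k) = 1 * (k-\frac{11}{10}) (k+1) / [(k+\frac{77}{30}) (k+1)] - poly over poly, x = 1 from leading terms; C = \frac{3}{4} at k = 0.


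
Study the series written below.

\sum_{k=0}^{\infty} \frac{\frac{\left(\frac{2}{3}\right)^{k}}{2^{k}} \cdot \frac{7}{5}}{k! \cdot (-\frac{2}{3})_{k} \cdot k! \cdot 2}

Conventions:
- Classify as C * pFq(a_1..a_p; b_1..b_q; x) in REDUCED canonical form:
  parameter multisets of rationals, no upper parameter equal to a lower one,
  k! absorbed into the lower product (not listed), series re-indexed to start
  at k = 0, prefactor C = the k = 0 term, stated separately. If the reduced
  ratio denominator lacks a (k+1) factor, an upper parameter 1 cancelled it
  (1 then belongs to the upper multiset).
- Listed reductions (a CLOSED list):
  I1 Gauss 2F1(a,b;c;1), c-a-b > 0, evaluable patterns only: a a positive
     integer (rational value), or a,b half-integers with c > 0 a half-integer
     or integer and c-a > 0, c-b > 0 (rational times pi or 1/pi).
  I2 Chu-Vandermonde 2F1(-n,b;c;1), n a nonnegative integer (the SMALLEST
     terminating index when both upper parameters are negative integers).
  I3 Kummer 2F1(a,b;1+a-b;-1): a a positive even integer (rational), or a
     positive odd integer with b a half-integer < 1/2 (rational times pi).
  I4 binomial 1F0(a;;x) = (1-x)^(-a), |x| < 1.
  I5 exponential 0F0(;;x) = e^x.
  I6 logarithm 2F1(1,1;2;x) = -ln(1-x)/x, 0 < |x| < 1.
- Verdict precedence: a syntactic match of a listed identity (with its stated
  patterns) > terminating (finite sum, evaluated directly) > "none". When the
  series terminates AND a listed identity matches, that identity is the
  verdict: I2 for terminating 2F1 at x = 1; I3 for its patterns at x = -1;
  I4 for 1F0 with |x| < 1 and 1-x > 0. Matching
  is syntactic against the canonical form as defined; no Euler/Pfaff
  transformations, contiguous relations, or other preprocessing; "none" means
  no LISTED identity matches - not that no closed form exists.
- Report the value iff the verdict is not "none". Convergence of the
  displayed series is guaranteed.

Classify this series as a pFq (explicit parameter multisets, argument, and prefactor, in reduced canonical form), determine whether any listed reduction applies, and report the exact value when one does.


Key observation: from the first term \frac{7}{10}: the two k-th powers (C = 7/10) combine into one argument.
Consecutive-term ratio: r(k) = \frac{1}{3} * 1 / [(k-\frac{2}{3}) (k+1) (k+1)] ; factor over Q: parameters, x = \frac{1}{3}, and C = \frac{7}{10}.

With C = \frac{7}{10}: the canonical form is 0F2(-; -\frac{2}{3}, 1; \frac{1}{3}). Verdict: none. A 0F2 with upper {-} fits none of I1-I6 at x = \frac{1}{3}; the sum runs forever.


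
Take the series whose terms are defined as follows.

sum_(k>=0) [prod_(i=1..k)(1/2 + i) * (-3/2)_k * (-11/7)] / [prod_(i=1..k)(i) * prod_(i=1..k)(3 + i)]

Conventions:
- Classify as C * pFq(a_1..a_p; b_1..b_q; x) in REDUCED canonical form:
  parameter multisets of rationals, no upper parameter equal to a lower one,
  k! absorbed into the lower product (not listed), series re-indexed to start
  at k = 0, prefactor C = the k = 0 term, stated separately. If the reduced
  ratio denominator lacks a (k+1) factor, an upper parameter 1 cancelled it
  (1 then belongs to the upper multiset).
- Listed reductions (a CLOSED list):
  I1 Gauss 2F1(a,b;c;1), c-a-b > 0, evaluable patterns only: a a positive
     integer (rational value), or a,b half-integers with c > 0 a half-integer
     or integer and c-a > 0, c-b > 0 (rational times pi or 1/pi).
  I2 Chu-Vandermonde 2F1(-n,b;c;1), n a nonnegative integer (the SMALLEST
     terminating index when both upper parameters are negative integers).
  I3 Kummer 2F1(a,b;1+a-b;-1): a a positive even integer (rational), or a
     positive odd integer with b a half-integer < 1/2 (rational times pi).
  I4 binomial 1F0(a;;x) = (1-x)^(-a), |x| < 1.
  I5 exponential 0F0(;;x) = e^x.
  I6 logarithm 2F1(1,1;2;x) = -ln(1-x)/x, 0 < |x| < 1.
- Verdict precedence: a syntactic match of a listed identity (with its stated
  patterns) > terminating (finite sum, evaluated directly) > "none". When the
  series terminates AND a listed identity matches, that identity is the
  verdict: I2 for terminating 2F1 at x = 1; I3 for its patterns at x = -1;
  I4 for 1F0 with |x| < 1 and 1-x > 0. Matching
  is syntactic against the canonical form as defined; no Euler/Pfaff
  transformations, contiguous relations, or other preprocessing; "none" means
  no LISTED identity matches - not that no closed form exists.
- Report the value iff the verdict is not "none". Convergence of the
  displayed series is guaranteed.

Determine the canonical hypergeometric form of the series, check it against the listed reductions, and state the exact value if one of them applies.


Canonical form: C = -11/7 times 2F1 with upper {-3/2, 3/2}, lower {4}, x = 1. Verdict (x = 1): Gauss (I1, half-integer pattern) applies (x = 1; upper {-3/2, 3/2} half-integers, c = 4 in the evaluable pattern). Hence: (-5632/2205) / pi.

The tell: t_0 = -11/7 here, and the running product (C = -11/7) telescopes to a rising factorial.
Term ratio: r(k) = 1 * (k-3/2) (k+3/2) / [(k+4) (k+1)] - rational in k. x = 1; t_0 = -11/7; negate the roots.


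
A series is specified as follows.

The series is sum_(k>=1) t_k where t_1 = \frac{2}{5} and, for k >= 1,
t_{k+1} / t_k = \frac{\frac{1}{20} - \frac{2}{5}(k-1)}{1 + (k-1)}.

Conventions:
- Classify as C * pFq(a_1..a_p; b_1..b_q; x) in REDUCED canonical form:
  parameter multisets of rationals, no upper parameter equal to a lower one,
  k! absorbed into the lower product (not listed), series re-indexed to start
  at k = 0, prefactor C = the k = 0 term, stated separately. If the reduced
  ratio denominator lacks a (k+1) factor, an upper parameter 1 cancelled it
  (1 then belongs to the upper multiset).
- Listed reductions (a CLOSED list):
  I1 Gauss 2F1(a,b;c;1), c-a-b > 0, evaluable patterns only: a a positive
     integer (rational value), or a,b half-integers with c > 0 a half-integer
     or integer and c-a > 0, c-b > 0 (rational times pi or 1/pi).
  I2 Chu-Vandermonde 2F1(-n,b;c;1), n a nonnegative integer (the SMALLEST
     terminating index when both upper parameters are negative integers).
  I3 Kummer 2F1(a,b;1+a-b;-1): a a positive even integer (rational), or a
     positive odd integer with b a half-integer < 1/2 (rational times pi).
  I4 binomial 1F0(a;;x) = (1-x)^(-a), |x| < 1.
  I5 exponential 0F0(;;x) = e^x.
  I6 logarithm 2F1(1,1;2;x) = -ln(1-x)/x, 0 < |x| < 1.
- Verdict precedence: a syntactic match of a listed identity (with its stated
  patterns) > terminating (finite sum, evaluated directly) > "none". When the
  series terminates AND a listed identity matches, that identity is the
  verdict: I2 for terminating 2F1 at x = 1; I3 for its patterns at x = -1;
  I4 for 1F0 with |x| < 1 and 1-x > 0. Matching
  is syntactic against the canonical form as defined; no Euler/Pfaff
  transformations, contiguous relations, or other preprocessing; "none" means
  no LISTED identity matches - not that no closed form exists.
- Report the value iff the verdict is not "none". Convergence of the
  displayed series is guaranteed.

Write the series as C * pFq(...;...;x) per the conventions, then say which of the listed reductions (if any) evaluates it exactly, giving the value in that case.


x = -\frac{2}{5} here; the reduced form reads 1F0, upper {-\frac{1}{8}}, lower {-}, C = \frac{2}{5}. Verdict (x = -\frac{2}{5}): the binomial series (I4) applies (the 1F0 binomial series: exponent 1/8, x = -\frac{2}{5}). Exact value: \frac{2}{5} \cdot \left(\frac{7}{5}\right)^{\frac{1}{8}}.

Key step: t_0 = \frac{2}{5} here, and roots of the ratio polynomials (C = 2/5) are the negated parameters.
Term ratio: r(k) = -\frac{2}{5} * (k-\frac{1}{8}) / [(k+1)] - rational; roots negated = parameters, x = -\frac{2}{5}, C = \frac{2}{5}.


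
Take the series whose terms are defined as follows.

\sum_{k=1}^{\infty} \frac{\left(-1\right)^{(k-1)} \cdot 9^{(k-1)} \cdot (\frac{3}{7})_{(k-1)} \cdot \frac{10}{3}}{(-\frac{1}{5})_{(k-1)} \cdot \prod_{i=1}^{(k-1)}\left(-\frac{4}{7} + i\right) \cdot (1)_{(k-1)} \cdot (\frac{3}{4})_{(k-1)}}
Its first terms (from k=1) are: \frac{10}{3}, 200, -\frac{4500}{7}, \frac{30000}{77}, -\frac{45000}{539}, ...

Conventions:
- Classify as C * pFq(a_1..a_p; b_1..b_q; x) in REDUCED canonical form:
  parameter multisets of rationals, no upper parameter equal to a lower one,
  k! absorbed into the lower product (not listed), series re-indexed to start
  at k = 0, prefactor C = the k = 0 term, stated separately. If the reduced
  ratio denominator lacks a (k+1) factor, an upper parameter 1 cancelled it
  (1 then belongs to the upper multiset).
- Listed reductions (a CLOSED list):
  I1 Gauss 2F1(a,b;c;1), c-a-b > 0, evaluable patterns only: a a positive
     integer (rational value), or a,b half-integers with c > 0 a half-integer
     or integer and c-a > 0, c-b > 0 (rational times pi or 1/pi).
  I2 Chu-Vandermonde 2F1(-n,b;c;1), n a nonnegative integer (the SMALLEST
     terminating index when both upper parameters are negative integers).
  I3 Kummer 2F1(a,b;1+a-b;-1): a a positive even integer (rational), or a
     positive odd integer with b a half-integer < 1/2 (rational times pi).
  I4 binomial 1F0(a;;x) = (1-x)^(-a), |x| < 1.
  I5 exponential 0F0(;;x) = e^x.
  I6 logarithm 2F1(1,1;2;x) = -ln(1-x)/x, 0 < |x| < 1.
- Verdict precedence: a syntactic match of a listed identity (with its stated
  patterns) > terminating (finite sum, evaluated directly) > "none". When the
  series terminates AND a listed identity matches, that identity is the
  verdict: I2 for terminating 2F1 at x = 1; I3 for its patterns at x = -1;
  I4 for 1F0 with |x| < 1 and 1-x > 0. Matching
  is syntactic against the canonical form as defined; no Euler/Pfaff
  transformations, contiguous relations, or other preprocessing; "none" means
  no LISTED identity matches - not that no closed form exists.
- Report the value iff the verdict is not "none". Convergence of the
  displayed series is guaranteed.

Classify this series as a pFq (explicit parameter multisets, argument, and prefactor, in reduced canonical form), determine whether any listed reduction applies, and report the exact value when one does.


With C = \frac{10}{3}: the canonical form is 0F2(-; -\frac{1}{5}, \frac{3}{4}; -9). Verdict: no listed reduction: x = -9 and upper {-} fail every I1-I6 pattern.

Key step: from the first term \frac{10}{3}: the lower running product (C = 10/3, x = -9) is a rising factorial.
Consecutive-term ratio: r(k) = -9 * 1 / [(k-\frac{1}{5}) (k+\frac{3}{4}) (k+1)] ; factor over Q: parameters, x = -9, and C = \frac{10}{3}.


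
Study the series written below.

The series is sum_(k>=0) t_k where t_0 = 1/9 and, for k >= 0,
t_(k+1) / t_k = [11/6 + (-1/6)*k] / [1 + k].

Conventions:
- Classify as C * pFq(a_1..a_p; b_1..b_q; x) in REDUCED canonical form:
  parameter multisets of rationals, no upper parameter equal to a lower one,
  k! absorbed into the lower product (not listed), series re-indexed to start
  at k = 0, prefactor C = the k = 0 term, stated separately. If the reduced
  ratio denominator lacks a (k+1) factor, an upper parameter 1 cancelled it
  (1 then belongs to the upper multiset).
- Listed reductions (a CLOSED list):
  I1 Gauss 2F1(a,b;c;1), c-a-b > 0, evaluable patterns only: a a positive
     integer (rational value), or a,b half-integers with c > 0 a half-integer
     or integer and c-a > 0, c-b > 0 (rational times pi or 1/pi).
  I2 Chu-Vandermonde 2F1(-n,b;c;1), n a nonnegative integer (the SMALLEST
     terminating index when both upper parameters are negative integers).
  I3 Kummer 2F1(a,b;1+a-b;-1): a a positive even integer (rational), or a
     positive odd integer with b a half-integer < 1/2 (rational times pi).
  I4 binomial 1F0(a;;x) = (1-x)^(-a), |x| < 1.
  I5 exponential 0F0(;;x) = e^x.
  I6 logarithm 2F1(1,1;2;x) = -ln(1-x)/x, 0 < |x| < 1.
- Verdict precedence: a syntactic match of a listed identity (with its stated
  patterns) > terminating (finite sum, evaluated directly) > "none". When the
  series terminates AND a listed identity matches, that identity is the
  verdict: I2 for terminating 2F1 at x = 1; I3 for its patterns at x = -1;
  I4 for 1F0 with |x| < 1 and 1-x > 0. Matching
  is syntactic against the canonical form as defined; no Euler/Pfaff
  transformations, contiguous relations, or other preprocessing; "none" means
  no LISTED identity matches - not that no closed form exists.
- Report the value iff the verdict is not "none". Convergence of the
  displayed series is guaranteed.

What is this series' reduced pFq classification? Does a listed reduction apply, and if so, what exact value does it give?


Key observation: x = (-1/6) and roots of the ratio polynomials (prefactor 1/9) are the negated parameters.
Adjacent-term ratio: r(k) = (-1/6) * (k-11) / [(k+1)] ; factor over Q: parameters, x = (-1/6), and C = 1/9.

Reduced: x = -1/6, 1F0, upper = {-11}, lower = {-}, C = 1/9. Verdict: this is binomial (I4) (the 1F0 binomial series: exponent 11, x = -1/6). Sum: 1977326743/3265173504.
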